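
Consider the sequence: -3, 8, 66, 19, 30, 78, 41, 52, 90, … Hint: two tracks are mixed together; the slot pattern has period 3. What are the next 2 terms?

The slot pattern repeats as AAB (period 3), so there are 2 interleaved tracks.
Stream A is -3, 8, 19, 30, 41, 52, which is arithmetic, step +11.
Stream B is 66, 78, 90, which is linear: a_n = 54 + 12·n.
Position 10 → stream A, term 7 = 63.
The 11th slot belongs to stream A; its 8th term is 74.

63, 74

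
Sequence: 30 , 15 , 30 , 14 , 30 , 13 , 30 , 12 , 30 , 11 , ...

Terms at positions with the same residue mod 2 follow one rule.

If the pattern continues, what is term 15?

The terms cycle through 2 interleaved subsequences.
Subsequence A: 30, 30, 30, 30, 30 (always 30).
Subsequence B: 15, 14, 13, 12, 11 (subtracting 1 each time).
Term 15 comes from subsequence A (its 8th entry): 30.

30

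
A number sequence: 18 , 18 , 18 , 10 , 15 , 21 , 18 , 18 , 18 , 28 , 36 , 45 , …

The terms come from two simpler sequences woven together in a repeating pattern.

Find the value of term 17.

The slot pattern repeats as AAABBB (period 6), so there are 2 interleaved tracks.
Track A = 18, 18, 18, 18, 18, 18: always 18.
Track B = 10, 15, 21, 28, 36, 45: triangular numbers starting at T_4.
Position 17 falls in track B as its term 8, giving 66.

66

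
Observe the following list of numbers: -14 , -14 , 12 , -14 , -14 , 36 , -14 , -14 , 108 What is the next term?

-14

The slot pattern repeats as AAB (period 3), so there are 2 interleaved tracks.
Track A = -14, -14, -14, -14, -14, -14: the constant sequence -14.
Track B = 12, 36, 108: geometric with ratio 3.
The 10th slot belongs to track A; its 7th term is -14.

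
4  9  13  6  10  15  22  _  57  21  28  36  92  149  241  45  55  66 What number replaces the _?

35

Positions follow the repeating pattern AAABBB; grouping by letter gives 2 tracks.
Track A = 4, 9, 13, 22, ?, 57, 92, 149, 241: Fibonacci-style (each term is the sum of the two before it).
Track B = 6, 10, 15, 21, 28, 36, 45, 55, 66: triangular numbers starting at T_3.
The gap is track A's term 5; the rule gives 35.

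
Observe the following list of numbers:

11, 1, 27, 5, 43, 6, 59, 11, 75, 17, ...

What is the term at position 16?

Odd-indexed and even-indexed terms follow separate rules.
Subsequence A: 11, 27, 43, 59, 75 (arithmetic with common difference +16).
Subsequence B: 1, 5, 6, 11, 17 (each term equals the sum of the previous two).
Position 16 → subsequence B, term 8 = 73.

73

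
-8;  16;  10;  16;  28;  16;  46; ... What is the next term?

16

Split by position mod 2 into 2 tracks.
Track A is -8, 10, 28, 46, which is arithmetic with common difference +18.
Track B is 16, 16, 16, which is the constant sequence 16.
Term 8 comes from track B (its 4th entry): 16.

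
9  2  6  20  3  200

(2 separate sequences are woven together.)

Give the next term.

Positions 1, 3, 5, … form one subsequence and positions 2, 4, 6, … form another.
Track A = 9, 6, 3: arithmetic, step −3.
Track B = 2, 20, 200: geometric with ratio 10.
Position 7 → track A, term 4 = 0.

0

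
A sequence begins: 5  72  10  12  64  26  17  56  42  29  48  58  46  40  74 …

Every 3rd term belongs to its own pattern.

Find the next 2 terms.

75, 32

Taking every 3rd term gives 3 separate tracks.
Subsequence A: 5, 12, 17, 29, 46 — Fibonacci-style (each term is the sum of the two before it).
Subsequence B: 72, 64, 56, 48, 40 — subtracting 8 each time.
Subsequence C: 10, 26, 42, 58, 74 — arithmetic, step +16.
Position 16 falls in subsequence A as its term 6, giving 75.
The 17th slot belongs to subsequence B; its 6th term is 32.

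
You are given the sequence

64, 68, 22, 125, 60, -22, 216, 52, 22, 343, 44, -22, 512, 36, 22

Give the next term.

729

Read the sequence 3 terms at a time; column i is its own pattern.
Track A = 64, 125, 216, 343, 512: perfect cubes starting at 4³.
Track B = 68, 60, 52, 44, 36: arithmetic with common difference −8.
Track C = 22, -22, 22, -22, 22: the oscillation 22·(−1)^(n+1).
Term 16 comes from track A (its 6th entry): 729.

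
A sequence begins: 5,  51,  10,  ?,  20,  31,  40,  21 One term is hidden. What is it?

The terms cycle through 2 interleaved subsequences.
Stream A: 5, 10, 20, 40 — a geometric progression (common ratio 2).
Stream B: 51, ?, 31, 21 — arithmetic with common difference −10.
So the missing entry in stream B is 41.

41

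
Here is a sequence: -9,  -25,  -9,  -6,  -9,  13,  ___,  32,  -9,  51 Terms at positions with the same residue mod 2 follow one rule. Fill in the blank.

-9

Odd-indexed and even-indexed terms follow separate rules.
Subsequence A is -9, -9, -9, ?, -9, which is always -9.
Subsequence B is -25, -6, 13, 32, 51, which is arithmetic with common difference +19.
Subsequence A's pattern makes the blank -9.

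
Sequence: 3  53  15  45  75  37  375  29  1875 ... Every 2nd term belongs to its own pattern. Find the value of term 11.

9375

Taking every 2nd term gives 2 separate tracks.
Stream A: 3, 15, 75, 375, 1875 — geometric with ratio 5.
Stream B: 53, 45, 37, 29 — arithmetic with common difference −8.
Term 11 comes from stream A (its 6th entry): 9375.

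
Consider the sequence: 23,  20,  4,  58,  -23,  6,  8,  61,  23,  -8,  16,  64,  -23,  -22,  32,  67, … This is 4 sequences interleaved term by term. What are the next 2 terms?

The terms cycle through 4 interleaved subsequences.
Subsequence A: 23, -23, 23, -23. The oscillation 23·(−1)^(n+1).
Subsequence B: 20, 6, -8, -22. Arithmetic, step −14.
Subsequence C: 4, 8, 16, 32. Geometric with ratio 2.
Subsequence D: 58, 61, 64, 67. Adding 3 each time.
Term 17 comes from subsequence A (its 5th entry): 23.
The 18th slot belongs to subsequence B; its 5th term is -36.

23, -36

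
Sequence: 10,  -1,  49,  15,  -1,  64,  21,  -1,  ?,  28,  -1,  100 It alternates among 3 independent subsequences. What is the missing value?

81

Read the sequence 3 terms at a time; column i is its own pattern.
Track A: 10, 15, 21, 28 — the triangular numbers T_4, T_5, ….
Track B: -1, -1, -1, -1 — always -1.
Track C: 49, 64, ?, 100 — perfect squares starting at 7².
The gap is track C's term 3; the rule gives 81.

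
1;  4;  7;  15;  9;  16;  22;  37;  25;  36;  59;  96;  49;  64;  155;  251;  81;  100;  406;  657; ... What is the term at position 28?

The slot pattern repeats as AABB (period 4), so there are 2 interleaved tracks.
Track A: 1, 4, 9, 16, 25, 36, 49, 64, 81, 100 (consecutive squares n² from n = 1).
Track B: 7, 15, 22, 37, 59, 96, 155, 251, 406, 657 (Fibonacci-style (each term is the sum of the two before it)).
Position 28 → track B, term 14 = 4503.

4503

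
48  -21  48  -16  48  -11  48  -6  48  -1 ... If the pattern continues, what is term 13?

48

Positions 1, 3, 5, … form one subsequence and positions 2, 4, 6, … form another.
Track A = 48, 48, 48, 48, 48: the constant sequence 48.
Track B = -21, -16, -11, -6, -1: arithmetic, step +5.
Position 13 → track A, term 7 = 48.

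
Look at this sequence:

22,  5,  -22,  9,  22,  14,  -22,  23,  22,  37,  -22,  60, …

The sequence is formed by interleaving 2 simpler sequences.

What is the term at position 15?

Split by position mod 2 into 2 tracks.
Stream A is 22, -22, 22, -22, 22, -22, which is oscillating between 22 and -22.
Stream B is 5, 9, 14, 23, 37, 60, which is a Fibonacci-like recurrence a_n = a_{n-1} + a_{n-2}.
Position 15 falls in stream A as its term 8, giving -22.

-22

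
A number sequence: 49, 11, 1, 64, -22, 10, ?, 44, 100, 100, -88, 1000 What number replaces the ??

81

The terms cycle through 3 interleaved subsequences.
Stream A: 49, 64, ?, 100 (consecutive squares n² from n = 7).
Stream B: 11, -22, 44, -88 (geometric with ratio -2).
Stream C: 1, 10, 100, 1000 (powers of 10).
The gap is stream A's term 3; the rule gives 81.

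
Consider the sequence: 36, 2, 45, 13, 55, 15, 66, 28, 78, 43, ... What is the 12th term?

71

The terms cycle through 2 interleaved subsequences.
Track A: 36, 45, 55, 66, 78 — triangular numbers n(n+1)/2 for n = 8, 9, ….
Track B: 2, 13, 15, 28, 43 — each term equals the sum of the previous two.
Term 12 comes from track B (its 6th entry): 71.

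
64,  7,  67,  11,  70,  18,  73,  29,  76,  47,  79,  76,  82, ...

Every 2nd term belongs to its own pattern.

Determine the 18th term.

322

Split by position mod 2 into 2 tracks.
Track A = 64, 67, 70, 73, 76, 79, 82: adding 3 each time.
Track B = 7, 11, 18, 29, 47, 76: a Fibonacci-like recurrence a_n = a_{n-1} + a_{n-2}.
Position 18 falls in track B as its term 9, giving 322.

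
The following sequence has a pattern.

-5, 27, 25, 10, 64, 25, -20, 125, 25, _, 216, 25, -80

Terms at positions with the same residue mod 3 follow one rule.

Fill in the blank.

40

The terms cycle through 3 interleaved subsequences.
Track A: -5, 10, -20, ?, -80. Geometric, ×-2 each step.
Track B: 27, 64, 125, 216. The cubes 3³, 4³, 5³, ….
Track C: 25, 25, 25, 25. Always 25.
Filling track A at index 4 by its rule yields 40.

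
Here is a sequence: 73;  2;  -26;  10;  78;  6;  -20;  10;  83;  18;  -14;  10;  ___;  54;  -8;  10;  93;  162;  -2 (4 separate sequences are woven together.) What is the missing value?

Split by position mod 4: positions 1, 5, 9, … form one track, and each other residue class forms its own.
Stream A: 73, 78, 83, ?, 93 (arithmetic with common difference +5).
Stream B: 2, 6, 18, 54, 162 (a geometric progression (common ratio 3)).
Stream C: -26, -20, -14, -8, -2 (arithmetic with common difference +6).
Stream D: 10, 10, 10, 10 (always 10).
Filling stream A at index 4 by its rule yields 88.

88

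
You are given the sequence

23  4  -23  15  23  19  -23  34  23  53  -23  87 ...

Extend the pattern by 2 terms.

23, 140

Taking every 2nd term gives 2 separate tracks.
Track A is 23, -23, 23, -23, 23, -23, which is the oscillation 23·(−1)^(n+1).
Track B is 4, 15, 19, 34, 53, 87, which is a Fibonacci-like recurrence a_n = a_{n-1} + a_{n-2}.
The 13th slot belongs to track A; its 7th term is 23.
Term 14 comes from track B (its 7th entry): 140.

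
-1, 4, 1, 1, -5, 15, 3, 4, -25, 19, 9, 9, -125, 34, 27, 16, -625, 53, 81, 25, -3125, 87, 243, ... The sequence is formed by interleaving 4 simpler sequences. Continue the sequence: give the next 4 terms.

36, -15625, 140, 729

Read the sequence 4 terms at a time; column i is its own pattern.
Subsequence A: -1, -5, -25, -125, -625, -3125 — a geometric progression (common ratio 5).
Subsequence B: 4, 15, 19, 34, 53, 87 — a Fibonacci-like recurrence a_n = a_{n-1} + a_{n-2}.
Subsequence C: 1, 3, 9, 27, 81, 243 — successive powers of 3.
Subsequence D: 1, 4, 9, 16, 25 — consecutive squares n² from n = 1.
Term 24 comes from subsequence D (its 6th entry): 36.
The 25th slot belongs to subsequence A; its 7th term is -15625.
The 26th slot belongs to subsequence B; its 7th term is 140.
Position 27 falls in subsequence C as its term 7, giving 729.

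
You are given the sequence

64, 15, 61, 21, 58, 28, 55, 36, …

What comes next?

Taking every 2nd term gives 2 separate tracks.
Subsequence A: 64, 61, 58, 55. Linear: a_n = 67 − 3·n.
Subsequence B: 15, 21, 28, 36. The triangular numbers T_5, T_6, ….
The 9th slot belongs to subsequence A; its 5th term is 52.

52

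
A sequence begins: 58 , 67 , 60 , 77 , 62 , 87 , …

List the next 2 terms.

Odd-indexed and even-indexed terms follow separate rules.
Track A: 58, 60, 62 — linear: a_n = 56 + 2·n.
Track B: 67, 77, 87 — linear: a_n = 57 + 10·n.
Position 7 falls in track A as its term 4, giving 64.
Position 8 falls in track B as its term 4, giving 97.

64, 97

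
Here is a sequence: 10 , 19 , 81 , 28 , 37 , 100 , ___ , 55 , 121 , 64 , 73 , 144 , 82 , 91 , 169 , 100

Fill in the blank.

46

Positions follow the repeating pattern AAB; grouping by letter gives 2 tracks.
Track A = 10, 19, 28, 37, ?, 55, 64, 73, 82, 91, 100: arithmetic with common difference +9.
Track B = 81, 100, 121, 144, 169: consecutive squares n² from n = 9.
The gap is track A's term 5; the rule gives 46.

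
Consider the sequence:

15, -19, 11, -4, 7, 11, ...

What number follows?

Odd-indexed and even-indexed terms follow separate rules.
Track A: 15, 11, 7 (linear: a_n = 19 − 4·n).
Track B: -19, -4, 11 (arithmetic with common difference +15).
The 7th slot belongs to track A; its 4th term is 3.

3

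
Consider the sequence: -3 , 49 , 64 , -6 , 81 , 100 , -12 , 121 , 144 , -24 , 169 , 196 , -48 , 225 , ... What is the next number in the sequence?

Positions follow the repeating pattern ABB; grouping by letter gives 2 tracks.
Subsequence A: -3, -6, -12, -24, -48 (a geometric progression (common ratio 2)).
Subsequence B: 49, 64, 81, 100, 121, 144, 169, 196, 225 (perfect squares starting at 7²).
The 15th slot belongs to subsequence B; its 10th term is 256.

256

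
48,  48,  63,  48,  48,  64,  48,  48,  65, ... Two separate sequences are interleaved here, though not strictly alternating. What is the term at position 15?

Positions follow the repeating pattern AAB; grouping by letter gives 2 tracks.
Stream A is 48, 48, 48, 48, 48, 48, which is the constant sequence 48.
Stream B is 63, 64, 65, which is arithmetic with common difference +1.
Position 15 falls in stream B as its term 5, giving 67.

67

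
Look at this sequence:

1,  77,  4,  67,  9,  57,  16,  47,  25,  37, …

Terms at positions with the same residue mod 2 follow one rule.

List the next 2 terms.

36, 27

Split by position mod 2 into 2 tracks.
Track A is 1, 4, 9, 16, 25, which is consecutive squares n² from n = 1.
Track B is 77, 67, 57, 47, 37, which is linear: a_n = 87 − 10·n.
The 11th slot belongs to track A; its 6th term is 36.
The 12th slot belongs to track B; its 6th term is 27.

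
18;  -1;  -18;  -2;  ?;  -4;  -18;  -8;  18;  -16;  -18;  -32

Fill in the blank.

The terms cycle through 2 interleaved subsequences.
Track A is 18, -18, ?, -18, 18, -18, which is oscillating between 18 and -18.
Track B is -1, -2, -4, -8, -16, -32, which is geometric with ratio 2.
So the missing entry in track A is 18.

18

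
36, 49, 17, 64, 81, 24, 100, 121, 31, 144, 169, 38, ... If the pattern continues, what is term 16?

The slot pattern repeats as AAB (period 3), so there are 2 interleaved tracks.
Subsequence A: 36, 49, 64, 81, 100, 121, 144, 169 — consecutive squares n² from n = 6.
Subsequence B: 17, 24, 31, 38 — arithmetic, step +7.
Term 16 comes from subsequence A (its 11th entry): 256.

256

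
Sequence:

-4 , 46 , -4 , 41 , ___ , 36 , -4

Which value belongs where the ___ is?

Positions 1, 3, 5, … form one subsequence and positions 2, 4, 6, … form another.
Track A: -4, -4, ?, -4. The constant sequence -4.
Track B: 46, 41, 36. Arithmetic, step −5.
So the missing entry in track A is -4.

-4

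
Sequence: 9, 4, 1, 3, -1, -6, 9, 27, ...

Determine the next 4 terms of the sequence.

The slot pattern repeats as AABB (period 4), so there are 2 interleaved tracks.
Track A: 9, 4, -1, -6 (arithmetic, step −5).
Track B: 1, 3, 9, 27 (a geometric progression (common ratio 3)).
The 9th slot belongs to track A; its 5th term is -11.
Term 10 comes from track A (its 6th entry): -16.
Term 11 comes from track B (its 5th entry): 81.
Term 12 comes from track B (its 6th entry): 243.

-11, -16, 81, 243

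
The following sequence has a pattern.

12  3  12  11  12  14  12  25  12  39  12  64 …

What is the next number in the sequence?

12

The terms cycle through 2 interleaved subsequences.
Track A: 12, 12, 12, 12, 12, 12 — constant 12.
Track B: 3, 11, 14, 25, 39, 64 — each term equals the sum of the previous two.
The 13th slot belongs to track A; its 7th term is 12.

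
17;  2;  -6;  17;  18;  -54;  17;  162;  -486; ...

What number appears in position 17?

Positions follow the repeating pattern ABB; grouping by letter gives 2 tracks.
Track A = 17, 17, 17: constant 17.
Track B = 2, -6, 18, -54, 162, -486: geometric, ×-3 each step.
Position 17 → track B, term 11 = 118098.

118098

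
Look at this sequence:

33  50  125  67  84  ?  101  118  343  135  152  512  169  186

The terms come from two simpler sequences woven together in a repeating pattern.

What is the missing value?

216

Positions follow the repeating pattern AAB; grouping by letter gives 2 tracks.
Stream A: 33, 50, 67, 84, 101, 118, 135, 152, 169, 186. Linear: a_n = 16 + 17·n.
Stream B: 125, ?, 343, 512. Perfect cubes starting at 5³.
Stream B's pattern makes the blank 216.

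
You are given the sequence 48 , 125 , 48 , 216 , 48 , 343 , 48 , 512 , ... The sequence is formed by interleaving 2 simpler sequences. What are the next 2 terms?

The terms cycle through 2 interleaved subsequences.
Stream A: 48, 48, 48, 48 (the constant sequence 48).
Stream B: 125, 216, 343, 512 (perfect cubes starting at 5³).
Term 9 comes from stream A (its 5th entry): 48.
The 10th slot belongs to stream B; its 5th term is 729.

48, 729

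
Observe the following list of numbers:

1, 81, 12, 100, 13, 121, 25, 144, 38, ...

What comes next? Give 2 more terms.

169, 63

Positions 1, 3, 5, … form one subsequence and positions 2, 4, 6, … form another.
Track A: 1, 12, 13, 25, 38 — Fibonacci-style (each term is the sum of the two before it).
Track B: 81, 100, 121, 144 — consecutive squares n² from n = 9.
The 10th slot belongs to track B; its 5th term is 169.
The 11th slot belongs to track A; its 6th term is 63.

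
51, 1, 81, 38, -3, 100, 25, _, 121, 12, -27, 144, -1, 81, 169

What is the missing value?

9

Split by position mod 3 into 3 tracks.
Track A: 51, 38, 25, 12, -1. Subtracting 13 each time.
Track B: 1, -3, ?, -27, 81. Geometric with ratio -3.
Track C: 81, 100, 121, 144, 169. Consecutive squares n² from n = 9.
The gap is track B's term 3; the rule gives 9.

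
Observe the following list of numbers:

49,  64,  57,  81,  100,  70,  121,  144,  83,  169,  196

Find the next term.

The slot pattern repeats as AAB (period 3), so there are 2 interleaved tracks.
Subsequence A: 49, 64, 81, 100, 121, 144, 169, 196. Consecutive squares n² from n = 7.
Subsequence B: 57, 70, 83. Adding 13 each time.
The 12th slot belongs to subsequence B; its 4th term is 96.

96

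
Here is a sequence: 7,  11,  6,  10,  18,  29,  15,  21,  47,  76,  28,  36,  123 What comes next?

The slot pattern repeats as AABB (period 4), so there are 2 interleaved tracks.
Track A = 7, 11, 18, 29, 47, 76, 123: a Fibonacci-like recurrence a_n = a_{n-1} + a_{n-2}.
Track B = 6, 10, 15, 21, 28, 36: triangular numbers n(n+1)/2 for n = 3, 4, ….
Term 14 comes from track A (its 8th entry): 199.

199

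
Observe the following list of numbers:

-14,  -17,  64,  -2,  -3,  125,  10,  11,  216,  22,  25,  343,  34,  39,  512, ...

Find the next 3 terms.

Split by position mod 3 into 3 tracks.
Stream A is -14, -2, 10, 22, 34, which is adding 12 each time.
Stream B is -17, -3, 11, 25, 39, which is adding 14 each time.
Stream C is 64, 125, 216, 343, 512, which is consecutive cubes n³ from n = 4.
Position 16 falls in stream A as its term 6, giving 46.
Position 17 falls in stream B as its term 6, giving 53.
Position 18 falls in stream C as its term 6, giving 729.

46, 53, 729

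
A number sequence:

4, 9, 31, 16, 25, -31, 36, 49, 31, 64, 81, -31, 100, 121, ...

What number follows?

31

The slot pattern repeats as AAB (period 3), so there are 2 interleaved tracks.
Track A = 4, 9, 16, 25, 36, 49, 64, 81, 100, 121: the squares 2², 3², 4², ….
Track B = 31, -31, 31, -31: oscillating between 31 and -31.
The 15th slot belongs to track B; its 5th term is 31.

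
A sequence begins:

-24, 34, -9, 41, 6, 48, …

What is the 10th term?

Positions 1, 3, 5, … form one subsequence and positions 2, 4, 6, … form another.
Subsequence A = -24, -9, 6: arithmetic with common difference +15.
Subsequence B = 34, 41, 48: arithmetic, step +7.
Position 10 → subsequence B, term 5 = 62.

62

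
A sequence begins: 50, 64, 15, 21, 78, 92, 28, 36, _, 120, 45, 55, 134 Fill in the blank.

Positions follow the repeating pattern AABB; grouping by letter gives 2 tracks.
Subsequence A: 50, 64, 78, 92, ?, 120, 134 — arithmetic, step +14.
Subsequence B: 15, 21, 28, 36, 45, 55 — triangular numbers n(n+1)/2 for n = 5, 6, ….
So the missing entry in subsequence A is 106.

106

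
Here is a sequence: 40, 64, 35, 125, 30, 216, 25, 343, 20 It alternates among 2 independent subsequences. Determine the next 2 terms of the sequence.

512, 15

The terms cycle through 2 interleaved subsequences.
Track A: 40, 35, 30, 25, 20 (arithmetic, step −5).
Track B: 64, 125, 216, 343 (perfect cubes starting at 4³).
Position 10 → track B, term 5 = 512.
The 11th slot belongs to track A; its 6th term is 15.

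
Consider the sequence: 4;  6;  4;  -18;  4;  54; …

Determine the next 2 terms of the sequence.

4, -162

The terms cycle through 2 interleaved subsequences.
Track A: 4, 4, 4 (constant 4).
Track B: 6, -18, 54 (geometric, ×-3 each step).
Term 7 comes from track A (its 4th entry): 4.
The 8th slot belongs to track B; its 4th term is -162.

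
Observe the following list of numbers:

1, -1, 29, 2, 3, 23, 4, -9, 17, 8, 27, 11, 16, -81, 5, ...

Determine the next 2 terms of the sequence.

32, 243

Split by position mod 3: positions 1, 4, 7, … form one track, and each other residue class forms its own.
Track A = 1, 2, 4, 8, 16: powers of 2.
Track B = -1, 3, -9, 27, -81: geometric, ×-3 each step.
Track C = 29, 23, 17, 11, 5: arithmetic, step −6.
Position 16 falls in track A as its term 6, giving 32.
Position 17 falls in track B as its term 6, giving 243.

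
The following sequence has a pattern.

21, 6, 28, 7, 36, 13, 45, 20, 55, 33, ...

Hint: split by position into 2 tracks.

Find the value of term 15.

Odd-indexed and even-indexed terms follow separate rules.
Track A: 21, 28, 36, 45, 55 — triangular numbers n(n+1)/2 for n = 6, 7, ….
Track B: 6, 7, 13, 20, 33 — each term equals the sum of the previous two.
Position 15 falls in track A as its term 8, giving 91.

91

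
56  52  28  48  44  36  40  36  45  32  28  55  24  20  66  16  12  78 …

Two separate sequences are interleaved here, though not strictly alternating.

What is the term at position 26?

-12

The slot pattern repeats as AAB (period 3), so there are 2 interleaved tracks.
Subsequence A: 56, 52, 48, 44, 40, 36, 32, 28, 24, 20, 16, 12. Arithmetic, step −4.
Subsequence B: 28, 36, 45, 55, 66, 78. Triangular numbers starting at T_7.
Term 26 comes from subsequence A (its 18th entry): -12.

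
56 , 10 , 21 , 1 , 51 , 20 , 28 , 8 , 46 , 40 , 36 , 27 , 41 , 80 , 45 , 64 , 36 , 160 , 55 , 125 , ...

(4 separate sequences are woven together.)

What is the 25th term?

Read the sequence 4 terms at a time; column i is its own pattern.
Track A: 56, 51, 46, 41, 36. Subtracting 5 each time.
Track B: 10, 20, 40, 80, 160. A geometric progression (common ratio 2).
Track C: 21, 28, 36, 45, 55. Triangular numbers starting at T_6.
Track D: 1, 8, 27, 64, 125. The cubes 1³, 2³, 3³, ….
Position 25 → track A, term 7 = 26.

26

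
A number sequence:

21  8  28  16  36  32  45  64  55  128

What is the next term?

Taking every 2nd term gives 2 separate tracks.
Track A: 21, 28, 36, 45, 55 — triangular numbers starting at T_6.
Track B: 8, 16, 32, 64, 128 — successive powers of 2.
Term 11 comes from track A (its 6th entry): 66.

66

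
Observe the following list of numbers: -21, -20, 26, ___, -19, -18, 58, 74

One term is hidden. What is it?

Reading positions in blocks of 4 reveals the pattern AABB — 2 tracks woven together.
Track A: -21, -20, -19, -18 (adding 1 each time).
Track B: 26, ?, 58, 74 (adding 16 each time).
So the missing entry in track B is 42.

42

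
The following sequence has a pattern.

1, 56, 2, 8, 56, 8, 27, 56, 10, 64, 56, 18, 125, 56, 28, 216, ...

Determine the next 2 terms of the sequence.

The terms cycle through 3 interleaved subsequences.
Subsequence A: 1, 8, 27, 64, 125, 216. The cubes 1³, 2³, 3³, ….
Subsequence B: 56, 56, 56, 56, 56. Always 56.
Subsequence C: 2, 8, 10, 18, 28. Fibonacci-style (each term is the sum of the two before it).
Position 17 → subsequence B, term 6 = 56.
Position 18 falls in subsequence C as its term 6, giving 46.

56, 46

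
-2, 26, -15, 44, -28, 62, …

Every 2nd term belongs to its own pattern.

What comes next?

Taking every 2nd term gives 2 separate tracks.
Stream A is -2, -15, -28, which is subtracting 13 each time.
Stream B is 26, 44, 62, which is linear: a_n = 8 + 18·n.
Position 7 falls in stream A as its term 4, giving -41.

-41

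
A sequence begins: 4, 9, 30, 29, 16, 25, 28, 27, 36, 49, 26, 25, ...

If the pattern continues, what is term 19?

22

Positions follow the repeating pattern AABB; grouping by letter gives 2 tracks.
Track A = 4, 9, 16, 25, 36, 49: the squares 2², 3², 4², ….
Track B = 30, 29, 28, 27, 26, 25: linear: a_n = 31 − n.
Term 19 comes from track B (its 9th entry): 22.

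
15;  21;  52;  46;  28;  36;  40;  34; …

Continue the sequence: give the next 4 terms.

Positions follow the repeating pattern AABB; grouping by letter gives 2 tracks.
Subsequence A is 15, 21, 28, 36, which is the triangular numbers T_5, T_6, ….
Subsequence B is 52, 46, 40, 34, which is arithmetic, step −6.
Position 9 falls in subsequence A as its term 5, giving 45.
Position 10 falls in subsequence A as its term 6, giving 55.
Position 11 → subsequence B, term 5 = 28.
The 12th slot belongs to subsequence B; its 6th term is 22.

45, 55, 28, 22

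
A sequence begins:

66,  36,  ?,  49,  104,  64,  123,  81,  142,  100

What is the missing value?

Taking every 2nd term gives 2 separate tracks.
Track A: 66, ?, 104, 123, 142 — arithmetic with common difference +19.
Track B: 36, 49, 64, 81, 100 — perfect squares starting at 6².
Filling track A at index 2 by its rule yields 85.

85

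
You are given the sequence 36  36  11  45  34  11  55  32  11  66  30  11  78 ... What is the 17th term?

Split by position mod 3 into 3 tracks.
Subsequence A is 36, 45, 55, 66, 78, which is triangular numbers starting at T_8.
Subsequence B is 36, 34, 32, 30, which is arithmetic, step −2.
Subsequence C is 11, 11, 11, 11, which is constant 11.
The 17th slot belongs to subsequence B; its 6th term is 26.

26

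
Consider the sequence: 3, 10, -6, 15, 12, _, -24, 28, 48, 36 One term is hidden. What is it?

Odd-indexed and even-indexed terms follow separate rules.
Subsequence A = 3, -6, 12, -24, 48: a geometric progression (common ratio -2).
Subsequence B = 10, 15, ?, 28, 36: triangular numbers starting at T_4.
Filling subsequence B at index 3 by its rule yields 21.

21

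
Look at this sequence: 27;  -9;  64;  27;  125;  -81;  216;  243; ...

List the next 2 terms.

Taking every 2nd term gives 2 separate tracks.
Subsequence A: 27, 64, 125, 216 — perfect cubes starting at 3³.
Subsequence B: -9, 27, -81, 243 — multiplying by -3 each time.
Position 9 → subsequence A, term 5 = 343.
Position 10 → subsequence B, term 5 = -729.

343, -729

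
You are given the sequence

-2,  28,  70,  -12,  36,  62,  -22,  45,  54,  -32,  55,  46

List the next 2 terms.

-42, 66

The terms cycle through 3 interleaved subsequences.
Stream A: -2, -12, -22, -32 — linear: a_n = 8 − 10·n.
Stream B: 28, 36, 45, 55 — triangular numbers n(n+1)/2 for n = 7, 8, ….
Stream C: 70, 62, 54, 46 — arithmetic with common difference −8.
The 13th slot belongs to stream A; its 5th term is -42.
Position 14 → stream B, term 5 = 66.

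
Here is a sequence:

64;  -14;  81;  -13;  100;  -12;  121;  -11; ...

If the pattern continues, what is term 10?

-10

Positions 1, 3, 5, … form one subsequence and positions 2, 4, 6, … form another.
Track A: 64, 81, 100, 121 (consecutive squares n² from n = 8).
Track B: -14, -13, -12, -11 (arithmetic with common difference +1).
Term 10 comes from track B (its 5th entry): -10.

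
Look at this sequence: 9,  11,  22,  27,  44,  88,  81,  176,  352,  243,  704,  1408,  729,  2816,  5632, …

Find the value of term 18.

22528

Reading positions in blocks of 3 reveals the pattern ABB — 2 tracks woven together.
Track A: 9, 27, 81, 243, 729. Successive powers of 3.
Track B: 11, 22, 44, 88, 176, 352, 704, 1408, 2816, 5632. Geometric with ratio 2.
Position 18 → track B, term 12 = 22528.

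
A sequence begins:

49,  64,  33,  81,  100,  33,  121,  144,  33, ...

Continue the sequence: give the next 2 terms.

The slot pattern repeats as AAB (period 3), so there are 2 interleaved tracks.
Stream A: 49, 64, 81, 100, 121, 144 — perfect squares starting at 7².
Stream B: 33, 33, 33 — constant 33.
Term 10 comes from stream A (its 7th entry): 169.
Term 11 comes from stream A (its 8th entry): 196.

169, 196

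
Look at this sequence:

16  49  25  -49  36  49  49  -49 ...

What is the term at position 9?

Odd-indexed and even-indexed terms follow separate rules.
Track A: 16, 25, 36, 49 (consecutive squares n² from n = 4).
Track B: 49, -49, 49, -49 (the oscillation 49·(−1)^(n+1)).
Position 9 → track A, term 5 = 64.

64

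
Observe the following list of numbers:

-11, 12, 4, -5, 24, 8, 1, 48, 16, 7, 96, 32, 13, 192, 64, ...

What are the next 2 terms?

Split by position mod 3 into 3 tracks.
Stream A = -11, -5, 1, 7, 13: arithmetic, step +6.
Stream B = 12, 24, 48, 96, 192: geometric, ×2 each step.
Stream C = 4, 8, 16, 32, 64: successive powers of 2.
Position 16 falls in stream A as its term 6, giving 19.
Term 17 comes from stream B (its 6th entry): 384.

19, 384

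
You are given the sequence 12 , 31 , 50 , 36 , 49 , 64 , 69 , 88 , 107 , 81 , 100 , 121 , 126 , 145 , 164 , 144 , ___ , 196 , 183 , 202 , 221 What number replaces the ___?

169

The slot pattern repeats as AAABBB (period 6), so there are 2 interleaved tracks.
Stream A is 12, 31, 50, 69, 88, 107, 126, 145, 164, 183, 202, 221, which is arithmetic with common difference +19.
Stream B is 36, 49, 64, 81, 100, 121, 144, ?, 196, which is perfect squares starting at 6².
Stream B's pattern makes the blank 169.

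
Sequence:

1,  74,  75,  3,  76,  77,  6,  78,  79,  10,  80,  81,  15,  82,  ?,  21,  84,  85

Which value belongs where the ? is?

83

Positions follow the repeating pattern ABB; grouping by letter gives 2 tracks.
Track A: 1, 3, 6, 10, 15, 21 (triangular numbers starting at T_1).
Track B: 74, 75, 76, 77, 78, 79, 80, 81, 82, ?, 84, 85 (linear: a_n = 73 + n).
The gap is track B's term 10; the rule gives 83.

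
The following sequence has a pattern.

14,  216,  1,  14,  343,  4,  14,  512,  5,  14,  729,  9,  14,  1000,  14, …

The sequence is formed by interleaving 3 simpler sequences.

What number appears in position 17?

Split by position mod 3: positions 1, 4, 7, … form one track, and each other residue class forms its own.
Track A is 14, 14, 14, 14, 14, which is always 14.
Track B is 216, 343, 512, 729, 1000, which is consecutive cubes n³ from n = 6.
Track C is 1, 4, 5, 9, 14, which is each term equals the sum of the previous two.
Position 17 → track B, term 6 = 1331.

1331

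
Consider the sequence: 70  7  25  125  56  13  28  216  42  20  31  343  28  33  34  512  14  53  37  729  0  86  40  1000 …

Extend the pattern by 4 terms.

-14, 139, 43, 1331

Read the sequence 4 terms at a time; column i is its own pattern.
Stream A is 70, 56, 42, 28, 14, 0, which is subtracting 14 each time.
Stream B is 7, 13, 20, 33, 53, 86, which is a Fibonacci-like recurrence a_n = a_{n-1} + a_{n-2}.
Stream C is 25, 28, 31, 34, 37, 40, which is arithmetic, step +3.
Stream D is 125, 216, 343, 512, 729, 1000, which is the cubes 5³, 6³, 7³, ….
Position 25 → stream A, term 7 = -14.
Position 26 → stream B, term 7 = 139.
Position 27 falls in stream C as its term 7, giving 43.
Position 28 → stream D, term 7 = 1331.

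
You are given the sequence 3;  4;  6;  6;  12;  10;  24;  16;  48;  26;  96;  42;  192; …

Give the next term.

The terms cycle through 2 interleaved subsequences.
Subsequence A: 3, 6, 12, 24, 48, 96, 192. A geometric progression (common ratio 2).
Subsequence B: 4, 6, 10, 16, 26, 42. Each term equals the sum of the previous two.
The 14th slot belongs to subsequence B; its 7th term is 68.

68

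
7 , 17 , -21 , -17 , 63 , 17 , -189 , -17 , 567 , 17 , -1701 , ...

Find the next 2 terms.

Taking every 2nd term gives 2 separate tracks.
Track A: 7, -21, 63, -189, 567, -1701 — geometric, ×-3 each step.
Track B: 17, -17, 17, -17, 17 — alternating ±17.
Position 12 falls in track B as its term 6, giving -17.
Position 13 falls in track A as its term 7, giving 5103.

-17, 5103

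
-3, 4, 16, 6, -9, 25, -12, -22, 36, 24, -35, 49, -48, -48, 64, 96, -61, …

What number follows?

81

Read the sequence 3 terms at a time; column i is its own pattern.
Track A: -3, 6, -12, 24, -48, 96 (a geometric progression (common ratio -2)).
Track B: 4, -9, -22, -35, -48, -61 (arithmetic, step −13).
Track C: 16, 25, 36, 49, 64 (perfect squares starting at 4²).
Term 18 comes from track C (its 6th entry): 81.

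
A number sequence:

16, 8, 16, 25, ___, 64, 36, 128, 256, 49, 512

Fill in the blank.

Positions follow the repeating pattern ABB; grouping by letter gives 2 tracks.
Track A: 16, 25, 36, 49 (perfect squares starting at 4²).
Track B: 8, 16, ?, 64, 128, 256, 512 (powers of 2).
Filling track B at index 3 by its rule yields 32.

32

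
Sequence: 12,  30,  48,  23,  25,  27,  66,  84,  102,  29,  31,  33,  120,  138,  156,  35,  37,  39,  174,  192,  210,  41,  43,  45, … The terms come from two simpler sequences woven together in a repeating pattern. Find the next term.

Reading positions in blocks of 6 reveals the pattern AAABBB — 2 tracks woven together.
Track A: 12, 30, 48, 66, 84, 102, 120, 138, 156, 174, 192, 210 — adding 18 each time.
Track B: 23, 25, 27, 29, 31, 33, 35, 37, 39, 41, 43, 45 — arithmetic, step +2.
Term 25 comes from track A (its 13th entry): 228.

228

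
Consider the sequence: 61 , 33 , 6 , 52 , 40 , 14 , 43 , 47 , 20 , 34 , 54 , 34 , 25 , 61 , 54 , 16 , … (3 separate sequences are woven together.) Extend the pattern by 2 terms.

68, 88

Taking every 3rd term gives 3 separate tracks.
Track A: 61, 52, 43, 34, 25, 16 — linear: a_n = 70 − 9·n.
Track B: 33, 40, 47, 54, 61 — adding 7 each time.
Track C: 6, 14, 20, 34, 54 — Fibonacci-style (each term is the sum of the two before it).
Term 17 comes from track B (its 6th entry): 68.
Position 18 falls in track C as its term 6, giving 88.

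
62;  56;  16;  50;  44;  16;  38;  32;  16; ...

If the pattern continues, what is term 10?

26

Positions follow the repeating pattern AAB; grouping by letter gives 2 tracks.
Stream A is 62, 56, 50, 44, 38, 32, which is subtracting 6 each time.
Stream B is 16, 16, 16, which is constant 16.
Term 10 comes from stream A (its 7th entry): 26.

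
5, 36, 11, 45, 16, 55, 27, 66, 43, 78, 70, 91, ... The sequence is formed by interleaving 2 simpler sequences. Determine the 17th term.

Odd-indexed and even-indexed terms follow separate rules.
Track A: 5, 11, 16, 27, 43, 70 (each term equals the sum of the previous two).
Track B: 36, 45, 55, 66, 78, 91 (triangular numbers n(n+1)/2 for n = 8, 9, …).
Term 17 comes from track A (its 9th entry): 296.

296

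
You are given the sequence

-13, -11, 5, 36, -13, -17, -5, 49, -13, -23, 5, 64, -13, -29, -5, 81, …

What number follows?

Taking every 4th term gives 4 separate tracks.
Track A: -13, -13, -13, -13 — always -13.
Track B: -11, -17, -23, -29 — subtracting 6 each time.
Track C: 5, -5, 5, -5 — oscillating between 5 and -5.
Track D: 36, 49, 64, 81 — the squares 6², 7², 8², ….
The 17th slot belongs to track A; its 5th term is -13.

-13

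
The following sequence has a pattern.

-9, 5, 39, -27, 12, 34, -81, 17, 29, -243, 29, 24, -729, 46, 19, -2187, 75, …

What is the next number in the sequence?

14

Taking every 3rd term gives 3 separate tracks.
Track A = -9, -27, -81, -243, -729, -2187: geometric with ratio 3.
Track B = 5, 12, 17, 29, 46, 75: each term equals the sum of the previous two.
Track C = 39, 34, 29, 24, 19: arithmetic with common difference −5.
The 18th slot belongs to track C; its 6th term is 14.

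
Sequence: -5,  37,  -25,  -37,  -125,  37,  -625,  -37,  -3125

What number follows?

Taking every 2nd term gives 2 separate tracks.
Stream A = -5, -25, -125, -625, -3125: a geometric progression (common ratio 5).
Stream B = 37, -37, 37, -37: the oscillation 37·(−1)^(n+1).
Position 10 → stream B, term 5 = 37.

37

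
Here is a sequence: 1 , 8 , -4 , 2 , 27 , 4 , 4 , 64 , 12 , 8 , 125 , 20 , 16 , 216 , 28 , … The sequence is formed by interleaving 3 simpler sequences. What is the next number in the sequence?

Split by position mod 3 into 3 tracks.
Track A: 1, 2, 4, 8, 16. Powers 2^0, 2^1, 2^2, ….
Track B: 8, 27, 64, 125, 216. Perfect cubes starting at 2³.
Track C: -4, 4, 12, 20, 28. Linear: a_n = -12 + 8·n.
Term 16 comes from track A (its 6th entry): 32.

32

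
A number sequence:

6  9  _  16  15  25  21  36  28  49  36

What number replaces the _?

10

Split by position mod 2 into 2 tracks.
Subsequence A: 6, ?, 15, 21, 28, 36 — the triangular numbers T_3, T_4, ….
Subsequence B: 9, 16, 25, 36, 49 — perfect squares starting at 3².
So the missing entry in subsequence A is 10.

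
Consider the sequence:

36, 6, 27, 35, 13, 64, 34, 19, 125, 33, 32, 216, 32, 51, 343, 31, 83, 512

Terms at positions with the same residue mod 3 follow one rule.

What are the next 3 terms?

30, 134, 729

Split by position mod 3 into 3 tracks.
Track A: 36, 35, 34, 33, 32, 31. Linear: a_n = 37 − n.
Track B: 6, 13, 19, 32, 51, 83. A Fibonacci-like recurrence a_n = a_{n-1} + a_{n-2}.
Track C: 27, 64, 125, 216, 343, 512. Consecutive cubes n³ from n = 3.
Position 19 falls in track A as its term 7, giving 30.
The 20th slot belongs to track B; its 7th term is 134.
Term 21 comes from track C (its 7th entry): 729.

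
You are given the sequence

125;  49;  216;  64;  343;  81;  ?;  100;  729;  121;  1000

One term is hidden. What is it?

512

Odd-indexed and even-indexed terms follow separate rules.
Stream A is 125, 216, 343, ?, 729, 1000, which is perfect cubes starting at 5³.
Stream B is 49, 64, 81, 100, 121, which is consecutive squares n² from n = 7.
Stream A's pattern makes the blank 512.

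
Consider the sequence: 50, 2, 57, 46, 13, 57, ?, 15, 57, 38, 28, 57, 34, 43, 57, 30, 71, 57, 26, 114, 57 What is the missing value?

Split by position mod 3 into 3 tracks.
Track A: 50, 46, ?, 38, 34, 30, 26 (arithmetic with common difference −4).
Track B: 2, 13, 15, 28, 43, 71, 114 (a Fibonacci-like recurrence a_n = a_{n-1} + a_{n-2}).
Track C: 57, 57, 57, 57, 57, 57, 57 (the constant sequence 57).
So the missing entry in track A is 42.

42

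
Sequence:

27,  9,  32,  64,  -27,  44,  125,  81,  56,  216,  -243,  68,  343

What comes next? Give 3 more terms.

Split by position mod 3: positions 1, 4, 7, … form one track, and each other residue class forms its own.
Subsequence A: 27, 64, 125, 216, 343. Perfect cubes starting at 3³.
Subsequence B: 9, -27, 81, -243. A geometric progression (common ratio -3).
Subsequence C: 32, 44, 56, 68. Linear: a_n = 20 + 12·n.
Position 14 falls in subsequence B as its term 5, giving 729.
The 15th slot belongs to subsequence C; its 5th term is 80.
Position 16 falls in subsequence A as its term 6, giving 512.

729, 80, 512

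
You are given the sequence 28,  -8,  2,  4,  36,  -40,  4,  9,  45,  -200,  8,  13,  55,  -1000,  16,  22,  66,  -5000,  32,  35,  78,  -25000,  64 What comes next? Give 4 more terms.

57, 91, -125000, 128

Split by position mod 4 into 4 tracks.
Stream A: 28, 36, 45, 55, 66, 78 (the triangular numbers T_7, T_8, …).
Stream B: -8, -40, -200, -1000, -5000, -25000 (a geometric progression (common ratio 5)).
Stream C: 2, 4, 8, 16, 32, 64 (successive powers of 2).
Stream D: 4, 9, 13, 22, 35 (a Fibonacci-like recurrence a_n = a_{n-1} + a_{n-2}).
Position 24 → stream D, term 6 = 57.
Term 25 comes from stream A (its 7th entry): 91.
The 26th slot belongs to stream B; its 7th term is -125000.
The 27th slot belongs to stream C; its 7th term is 128.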